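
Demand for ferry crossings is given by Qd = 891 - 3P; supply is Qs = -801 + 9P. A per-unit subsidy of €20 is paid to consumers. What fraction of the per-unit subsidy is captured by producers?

Producer share = 0.25

Pre-subsidy: 891 - 3P = -801 + 9P gives P* = 141, Q* = 468.
With the rebate, buyers effectively pay Pb = Ps − 20, where Ps is the price sellers receive.
Demand in terms of Ps becomes Qd = 891 − 3(Ps − 20) = 951 - 3Ps. Setting this equal to supply: 951 - 3Ps = -801 + 9Ps, so Ps = 146.
Buyers pay Pb = 146 − 20 = 126; Q' = -801 + 9·146 = 513.
Buyers' price falls by P* − Pb = 141 − 126 = 15; sellers' price rises by Ps − P* = 146 − 141 = 5.
So producers capture 5/20 = 0.25 of each unit of subsidy.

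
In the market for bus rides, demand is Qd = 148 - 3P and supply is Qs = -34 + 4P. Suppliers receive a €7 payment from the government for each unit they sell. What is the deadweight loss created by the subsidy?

Deadweight loss = €42

Pre-subsidy: 148 - 3P = -34 + 4P gives P* = 26, Q* = 70.
With the subsidy, sellers receive Ps = Pb + 7 for each unit, where Pb is the price buyers pay.
Supply in terms of Pb becomes Qs = -34 + 4(Pb + 7) = -6 + 4Pb. Setting this equal to demand: 148 - 3Pb = -6 + 4Pb, so Pb = 22.
Sellers receive Ps = 22 + 7 = 29; Q' = 148 − 3·22 = 82.
The subsidy expands output by 82 − 70 = 12 past the efficient level; on those units the gap between marginal cost and willingness to pay runs from 0 up to 7.
DWL = ½ × 7 × 12 = 42.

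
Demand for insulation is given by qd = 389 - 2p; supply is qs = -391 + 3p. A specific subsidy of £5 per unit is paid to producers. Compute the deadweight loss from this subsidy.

Deadweight loss = £15

Pre-subsidy: 389 - 2p = -391 + 3p gives p* = 156, q* = 77.
With the subsidy, sellers receive ps = pb + 5 for each unit, where pb is the price buyers pay.
Supply in terms of pb becomes qs = -391 + 3(pb + 5) = -376 + 3pb. Setting this equal to demand: 389 - 2pb = -376 + 3pb, so pb = 153.
Sellers receive ps = 153 + 5 = 158; q' = 389 − 2·153 = 83.
The subsidy expands output by 83 − 77 = 6 past the efficient level; on those units the gap between marginal cost and willingness to pay runs from 0 up to 5.
DWL = ½ × 5 × 6 = 15.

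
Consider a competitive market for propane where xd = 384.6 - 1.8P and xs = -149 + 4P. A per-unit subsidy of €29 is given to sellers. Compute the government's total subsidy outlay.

Pre-subsidy: 384.6 - 1.8P = -149 + 4P gives P* = 92, x* = 219.
With the subsidy, sellers receive Ps = Pb + 29 for each unit, where Pb is the price buyers pay.
Supply in terms of Pb becomes xs = -149 + 4(Pb + 29) = -33 + 4Pb. Setting this equal to demand: 384.6 - 1.8Pb = -33 + 4Pb, so Pb = 72.
Sellers receive Ps = 72 + 29 = 101; x' = 384.6 − 1.8·72 = 255.
Government outlay = subsidy × quantity = 29 × 255 = 7395.

Government cost = €7395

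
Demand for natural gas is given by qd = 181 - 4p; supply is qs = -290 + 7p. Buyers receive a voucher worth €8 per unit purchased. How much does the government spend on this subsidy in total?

Government cost = 2648/11

Pre-subsidy: 181 - 4p = -290 + 7p gives p* = 471/11, q* = 107/11.
With the rebate, buyers effectively pay pb = ps − 8, where ps is the price sellers receive.
Demand in terms of ps becomes qd = 181 − 4(ps − 8) = 213 - 4ps. Setting this equal to supply: 213 - 4ps = -290 + 7ps, so ps = 503/11.
Buyers pay pb = 503/11 − 8 = 415/11; q' = -290 + 7·(503/11) = 331/11.
Government outlay = subsidy × quantity = 8 × 331/11 = 2648/11.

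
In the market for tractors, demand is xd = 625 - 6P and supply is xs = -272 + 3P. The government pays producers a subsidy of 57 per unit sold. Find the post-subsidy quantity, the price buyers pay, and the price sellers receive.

Pre-subsidy: 625 - 6P = -272 + 3P gives P* = 299/3, x* = 27.
With the subsidy, sellers receive Ps = Pb + 57 for each unit, where Pb is the price buyers pay.
Supply in terms of Pb becomes xs = -272 + 3(Pb + 57) = -101 + 3Pb. Setting this equal to demand: 625 - 6Pb = -101 + 3Pb, so Pb = 242/3.
Sellers receive Ps = 242/3 + 57 = 413/3; x' = 625 − 6·(242/3) = 141.

x' = 141; buyers pay 242/3; sellers receive 413/3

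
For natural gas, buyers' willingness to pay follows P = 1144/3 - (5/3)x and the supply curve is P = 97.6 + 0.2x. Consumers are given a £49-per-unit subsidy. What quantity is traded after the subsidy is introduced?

x' = 178.25

Pre-subsidy: 1144/3 - (5/3)x = 97.6 + 0.2x gives x* = 152 and P* = 128.
With the rebate, buyers effectively pay Pb = Ps − 49, where Ps is the price sellers receive.
On the curves, Pb = 1144/3 - (5/3)x and Ps = 97.6 + 0.2x; the wedge Ps − Pb = 49 gives 97.6 + 0.2x − (1144/3 - (5/3)x) = 49, so x' = 178.25.
Then Pb = 1144/3 − (5/3)·178.25 = 84.25 and Ps = 97.6 + 0.2·178.25 = 133.25.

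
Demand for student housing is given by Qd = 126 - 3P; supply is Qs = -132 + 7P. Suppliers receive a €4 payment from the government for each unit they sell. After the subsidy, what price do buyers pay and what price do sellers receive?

Buyers pay €23; sellers receive €27

Pre-subsidy: 126 - 3P = -132 + 7P gives P* = 25.8, Q* = 48.6.
With the subsidy, sellers receive Ps = Pb + 4 for each unit, where Pb is the price buyers pay.
Supply in terms of Pb becomes Qs = -132 + 7(Pb + 4) = -104 + 7Pb. Setting this equal to demand: 126 - 3Pb = -104 + 7Pb, so Pb = 23.
Sellers receive Ps = 23 + 4 = 27; Q' = 126 − 3·23 = 57.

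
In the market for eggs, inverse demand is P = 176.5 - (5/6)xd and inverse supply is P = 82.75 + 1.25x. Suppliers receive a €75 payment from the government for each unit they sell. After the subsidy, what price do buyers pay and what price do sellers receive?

Buyers pay €109; sellers receive €184

Pre-subsidy: 176.5 - (5/6)x = 82.75 + 1.25x gives x* = 45 and P* = 139.
With the subsidy, sellers receive Ps = Pb + 75 for each unit, where Pb is the price buyers pay.
On the curves, Pb = 176.5 - (5/6)x and Ps = 82.75 + 1.25x; the wedge Ps − Pb = 75 gives 82.75 + 1.25x − (176.5 - (5/6)x) = 75, so x' = 81.
Then Pb = 176.5 − (5/6)·81 = 109 and Ps = 82.75 + 1.25·81 = 184.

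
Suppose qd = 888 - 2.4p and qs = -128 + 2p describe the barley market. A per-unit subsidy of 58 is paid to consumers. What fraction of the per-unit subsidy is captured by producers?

Producer share = 6/11

Pre-subsidy: 888 - 2.4p = -128 + 2p gives p* = 2540/11, q* = 3672/11.
With the rebate, buyers effectively pay pb = ps − 58, where ps is the price sellers receive.
Demand in terms of ps becomes qd = 888 − 2.4(ps − 58) = 1027.2 - 2.4ps. Setting this equal to supply: 1027.2 - 2.4ps = -128 + 2ps, so ps = 2888/11.
Buyers pay pb = 2888/11 − 58 = 2250/11; q' = -128 + 2·(2888/11) = 4368/11.
Buyers' price falls by p* − pb = 2540/11 − 2250/11 = 290/11; sellers' price rises by ps − p* = 2888/11 − 2540/11 = 348/11.
So producers capture (348/11)/58 = 6/11 of each unit of subsidy.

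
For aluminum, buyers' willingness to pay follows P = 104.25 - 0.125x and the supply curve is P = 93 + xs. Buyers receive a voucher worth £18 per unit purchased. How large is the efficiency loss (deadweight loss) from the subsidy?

Deadweight loss = £144

Pre-subsidy: 104.25 - 0.125x = 93 + x gives x* = 10 and P* = 103.
With the rebate, buyers effectively pay Pb = Ps − 18, where Ps is the price sellers receive.
On the curves, Pb = 104.25 - 0.125x and Ps = 93 + x; the wedge Ps − Pb = 18 gives 93 + x − (104.25 - 0.125x) = 18, so x' = 26.
Then Pb = 104.25 − 0.125·26 = 101 and Ps = 93 + 1·26 = 119.
The subsidy expands output by 26 − 10 = 16 past the efficient level; on those units the gap between marginal cost and willingness to pay runs from 0 up to 18.
DWL = ½ × 18 × 16 = 144.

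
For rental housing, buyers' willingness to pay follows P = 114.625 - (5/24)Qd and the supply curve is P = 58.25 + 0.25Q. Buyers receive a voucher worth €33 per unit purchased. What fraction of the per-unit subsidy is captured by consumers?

Pre-subsidy: 114.625 - (5/24)Q = 58.25 + 0.25Q gives Q* = 123 and P* = 89.
With the rebate, buyers effectively pay Pb = Ps − 33, where Ps is the price sellers receive.
On the curves, Pb = 114.625 - (5/24)Q and Ps = 58.25 + 0.25Q; the wedge Ps − Pb = 33 gives 58.25 + 0.25Q − (114.625 - (5/24)Q) = 33, so Q' = 195.
Then Pb = 114.625 − (5/24)·195 = 74 and Ps = 58.25 + 0.25·195 = 107.
Buyers' price falls by P* − Pb = 89 − 74 = 15; sellers' price rises by Ps − P* = 107 − 89 = 18.
So consumers capture 15/33 = 5/11 of each unit of subsidy.

Consumer share = 5/11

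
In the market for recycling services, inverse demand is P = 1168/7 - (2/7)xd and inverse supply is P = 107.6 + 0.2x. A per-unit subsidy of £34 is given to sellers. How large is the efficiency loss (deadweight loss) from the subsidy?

Deadweight loss = £1190

Pre-subsidy: 1168/7 - (2/7)x = 107.6 + 0.2x gives x* = 122 and P* = 132.
With the subsidy, sellers receive Ps = Pb + 34 for each unit, where Pb is the price buyers pay.
On the curves, Pb = 1168/7 - (2/7)x and Ps = 107.6 + 0.2x; the wedge Ps − Pb = 34 gives 107.6 + 0.2x − (1168/7 - (2/7)x) = 34, so x' = 192.
Then Pb = 1168/7 − (2/7)·192 = 112 and Ps = 107.6 + 0.2·192 = 146.
The subsidy expands output by 192 − 122 = 70 past the efficient level; on those units the gap between marginal cost and willingness to pay runs from 0 up to 34.
DWL = ½ × 34 × 70 = 1190.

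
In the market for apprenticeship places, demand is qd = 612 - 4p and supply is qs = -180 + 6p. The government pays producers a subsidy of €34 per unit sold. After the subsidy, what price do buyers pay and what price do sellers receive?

Pre-subsidy: 612 - 4p = -180 + 6p gives p* = 79.2, q* = 295.2.
With the subsidy, sellers receive ps = pb + 34 for each unit, where pb is the price buyers pay.
Supply in terms of pb becomes qs = -180 + 6(pb + 34) = 24 + 6pb. Setting this equal to demand: 612 - 4pb = 24 + 6pb, so pb = 58.8.
Sellers receive ps = 58.8 + 34 = 92.8; q' = 612 − 4·58.8 = 376.8.

Buyers pay €58.8; sellers receive €92.8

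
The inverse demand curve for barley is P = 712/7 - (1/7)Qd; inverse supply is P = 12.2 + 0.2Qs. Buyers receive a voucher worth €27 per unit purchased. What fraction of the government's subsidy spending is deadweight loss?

Pre-subsidy: 712/7 - (1/7)Q = 12.2 + 0.2Q gives Q* = 3133/12 and P* = 773/12.
With the rebate, buyers effectively pay Pb = Ps − 27, where Ps is the price sellers receive.
On the curves, Pb = 712/7 - (1/7)Q and Ps = 12.2 + 0.2Q; the wedge Ps − Pb = 27 gives 12.2 + 0.2Q − (712/7 - (1/7)Q) = 27, so Q' = 2039/6.
Then Pb = 712/7 − (1/7)·(2039/6) = 319/6 and Ps = 12.2 + 0.2·(2039/6) = 481/6.
ΔCS = ½(3133/12 + 2039/6)(773/12 − 319/6) = 3380.15625; ΔPS = ½(3133/12 + 2039/6)(481/6 − 773/12) = 4732.21875.
Government spending = 27 × 2039/6 = 9175.5.
DWL = ½ × 27 × (2039/6 − 3133/12) = 1063.125; fraction = 1063.125 / 9175.5 = 945/8156.

DWL / government spending = 945/8156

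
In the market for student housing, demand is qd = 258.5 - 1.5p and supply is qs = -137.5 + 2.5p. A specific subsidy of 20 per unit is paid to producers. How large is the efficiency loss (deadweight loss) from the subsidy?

Pre-subsidy: 258.5 - 1.5p = -137.5 + 2.5p gives p* = 99, q* = 110.
With the subsidy, sellers receive ps = pb + 20 for each unit, where pb is the price buyers pay.
Supply in terms of pb becomes qs = -137.5 + 2.5(pb + 20) = -87.5 + 2.5pb. Setting this equal to demand: 258.5 - 1.5pb = -87.5 + 2.5pb, so pb = 86.5.
Sellers receive ps = 86.5 + 20 = 106.5; q' = 258.5 − 1.5·86.5 = 128.75.
The subsidy expands output by 128.75 − 110 = 18.75 past the efficient level; on those units the gap between marginal cost and willingness to pay runs from 0 up to 20.
DWL = ½ × 20 × 18.75 = 187.5.

Deadweight loss = 187.5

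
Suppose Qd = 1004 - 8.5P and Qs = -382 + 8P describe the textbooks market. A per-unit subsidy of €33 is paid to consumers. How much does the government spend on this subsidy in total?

Government cost = €14058

Pre-subsidy: 1004 - 8.5P = -382 + 8P gives P* = 84, Q* = 290.
With the rebate, buyers effectively pay Pb = Ps − 33, where Ps is the price sellers receive.
Demand in terms of Ps becomes Qd = 1004 − 8.5(Ps − 33) = 1284.5 - 8.5Ps. Setting this equal to supply: 1284.5 - 8.5Ps = -382 + 8Ps, so Ps = 101.
Buyers pay Pb = 101 − 33 = 68; Q' = -382 + 8·101 = 426.
Government outlay = subsidy × quantity = 33 × 426 = 14058.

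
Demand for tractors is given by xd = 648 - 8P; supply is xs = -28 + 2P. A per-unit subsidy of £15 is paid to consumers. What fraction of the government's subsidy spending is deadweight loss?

Pre-subsidy: 648 - 8P = -28 + 2P gives P* = 67.6, x* = 107.2.
With the rebate, buyers effectively pay Pb = Ps − 15, where Ps is the price sellers receive.
Demand in terms of Ps becomes xd = 648 − 8(Ps − 15) = 768 - 8Ps. Setting this equal to supply: 768 - 8Ps = -28 + 2Ps, so Ps = 79.6.
Buyers pay Pb = 79.6 − 15 = 64.6; x' = -28 + 2·79.6 = 131.2.
ΔCS = ½(107.2 + 131.2)(67.6 − 64.6) = 357.6; ΔPS = ½(107.2 + 131.2)(79.6 − 67.6) = 1430.4.
Government spending = 15 × 131.2 = 1968.
DWL = ½ × 15 × (131.2 − 107.2) = 180; fraction = 180 / 1968 = 15/164.

DWL / government spending = 15/164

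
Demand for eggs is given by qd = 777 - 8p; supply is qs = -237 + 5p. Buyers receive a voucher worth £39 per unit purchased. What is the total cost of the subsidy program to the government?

Pre-subsidy: 777 - 8p = -237 + 5p gives p* = 78, q* = 153.
With the rebate, buyers effectively pay pb = ps − 39, where ps is the price sellers receive.
Demand in terms of ps becomes qd = 777 − 8(ps − 39) = 1089 - 8ps. Setting this equal to supply: 1089 - 8ps = -237 + 5ps, so ps = 102.
Buyers pay pb = 102 − 39 = 63; q' = -237 + 5·102 = 273.
Government outlay = subsidy × quantity = 39 × 273 = 10647.

Government cost = £10647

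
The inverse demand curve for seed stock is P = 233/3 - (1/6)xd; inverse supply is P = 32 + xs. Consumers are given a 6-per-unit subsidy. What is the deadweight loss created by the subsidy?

Pre-subsidy: 233/3 - (1/6)x = 32 + x gives x* = 274/7 and P* = 498/7.
With the rebate, buyers effectively pay Pb = Ps − 6, where Ps is the price sellers receive.
On the curves, Pb = 233/3 - (1/6)x and Ps = 32 + x; the wedge Ps − Pb = 6 gives 32 + x − (233/3 - (1/6)x) = 6, so x' = 310/7.
Then Pb = 233/3 − (1/6)·(310/7) = 492/7 and Ps = 32 + 1·(310/7) = 534/7.
The subsidy expands output by 310/7 − 274/7 = 36/7 past the efficient level; on those units the gap between marginal cost and willingness to pay runs from 0 up to 6.
DWL = ½ × 6 × 36/7 = 108/7.

Deadweight loss = 108/7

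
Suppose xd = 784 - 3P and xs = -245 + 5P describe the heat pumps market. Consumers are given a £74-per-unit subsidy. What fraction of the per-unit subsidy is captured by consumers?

Consumer share = 0.625

Pre-subsidy: 784 - 3P = -245 + 5P gives P* = 128.625, x* = 398.125.
With the rebate, buyers effectively pay Pb = Ps − 74, where Ps is the price sellers receive.
Demand in terms of Ps becomes xd = 784 − 3(Ps − 74) = 1006 - 3Ps. Setting this equal to supply: 1006 - 3Ps = -245 + 5Ps, so Ps = 156.375.
Buyers pay Pb = 156.375 − 74 = 82.375; x' = -245 + 5·156.375 = 536.875.
Buyers' price falls by P* − Pb = 128.625 − 82.375 = 46.25; sellers' price rises by Ps − P* = 156.375 − 128.625 = 27.75.
So consumers capture 46.25/74 = 0.625 of each unit of subsidy.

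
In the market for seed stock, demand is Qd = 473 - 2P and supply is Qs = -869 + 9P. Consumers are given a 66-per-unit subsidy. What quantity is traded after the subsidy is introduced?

Pre-subsidy: 473 - 2P = -869 + 9P gives P* = 122, Q* = 229.
With the rebate, buyers effectively pay Pb = Ps − 66, where Ps is the price sellers receive.
Demand in terms of Ps becomes Qd = 473 − 2(Ps − 66) = 605 - 2Ps. Setting this equal to supply: 605 - 2Ps = -869 + 9Ps, so Ps = 134.
Buyers pay Pb = 134 − 66 = 68; Q' = -869 + 9·134 = 337.

Q' = 337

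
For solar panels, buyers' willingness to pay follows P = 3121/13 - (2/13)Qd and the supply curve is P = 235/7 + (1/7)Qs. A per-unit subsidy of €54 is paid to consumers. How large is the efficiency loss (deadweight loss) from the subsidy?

Deadweight loss = €4914

Pre-subsidy: 3121/13 - (2/13)Q = 235/7 + (1/7)Q gives Q* = 696 and P* = 133.
With the rebate, buyers effectively pay Pb = Ps − 54, where Ps is the price sellers receive.
On the curves, Pb = 3121/13 - (2/13)Q and Ps = 235/7 + (1/7)Q; the wedge Ps − Pb = 54 gives 235/7 + (1/7)Q − (3121/13 - (2/13)Q) = 54, so Q' = 878.
Then Pb = 3121/13 − (2/13)·878 = 105 and Ps = 235/7 + (1/7)·878 = 159.
The subsidy expands output by 878 − 696 = 182 past the efficient level; on those units the gap between marginal cost and willingness to pay runs from 0 up to 54.
DWL = ½ × 54 × 182 = 4914.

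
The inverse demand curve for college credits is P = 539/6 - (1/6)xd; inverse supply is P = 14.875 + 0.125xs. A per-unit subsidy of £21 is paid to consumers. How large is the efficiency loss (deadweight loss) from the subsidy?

Pre-subsidy: 539/6 - (1/6)x = 14.875 + 0.125x gives x* = 257 and P* = 47.
With the rebate, buyers effectively pay Pb = Ps − 21, where Ps is the price sellers receive.
On the curves, Pb = 539/6 - (1/6)x and Ps = 14.875 + 0.125x; the wedge Ps − Pb = 21 gives 14.875 + 0.125x − (539/6 - (1/6)x) = 21, so x' = 329.
Then Pb = 539/6 − (1/6)·329 = 35 and Ps = 14.875 + 0.125·329 = 56.
The subsidy expands output by 329 − 257 = 72 past the efficient level; on those units the gap between marginal cost and willingness to pay runs from 0 up to 21.
DWL = ½ × 21 × 72 = 756.

Deadweight loss = £756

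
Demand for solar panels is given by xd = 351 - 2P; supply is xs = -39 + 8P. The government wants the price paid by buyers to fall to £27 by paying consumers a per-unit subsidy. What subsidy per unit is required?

Required subsidy s = £15 per unit

At a buyer price of 27, quantity demanded is 351 − 2·27 = 297.
Sellers supply 297 only when they receive Ps with -39 + 8·Ps = 297, i.e. Ps = 42.
s = Ps − Pb = 42 − 27 = 15.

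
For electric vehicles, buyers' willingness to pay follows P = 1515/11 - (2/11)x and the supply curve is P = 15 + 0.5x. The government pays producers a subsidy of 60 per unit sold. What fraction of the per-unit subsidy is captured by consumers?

Consumer share = 4/15

Pre-subsidy: 1515/11 - (2/11)x = 15 + 0.5x gives x* = 180 and P* = 105.
With the subsidy, sellers receive Ps = Pb + 60 for each unit, where Pb is the price buyers pay.
On the curves, Pb = 1515/11 - (2/11)x and Ps = 15 + 0.5x; the wedge Ps − Pb = 60 gives 15 + 0.5x − (1515/11 - (2/11)x) = 60, so x' = 268.
Then Pb = 1515/11 − (2/11)·268 = 89 and Ps = 15 + 0.5·268 = 149.
Buyers' price falls by P* − Pb = 105 − 89 = 16; sellers' price rises by Ps − P* = 149 − 105 = 44.
So consumers capture 16/60 = 4/15 of each unit of subsidy.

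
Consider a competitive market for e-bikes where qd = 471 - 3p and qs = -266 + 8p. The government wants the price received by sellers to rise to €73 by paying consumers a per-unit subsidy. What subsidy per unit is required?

Required subsidy s = €22 per unit

At a seller price of 73, quantity supplied is -266 + 8·73 = 318.
Buyers absorb 318 only when they pay pb with 471 − 3·pb = 318, i.e. pb = 51.
s = ps − pb = 73 − 51 = 22.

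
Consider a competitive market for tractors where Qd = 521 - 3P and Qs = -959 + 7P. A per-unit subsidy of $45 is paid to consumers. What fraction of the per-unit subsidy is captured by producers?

Producer share = 0.3

Pre-subsidy: 521 - 3P = -959 + 7P gives P* = 148, Q* = 77.
With the rebate, buyers effectively pay Pb = Ps − 45, where Ps is the price sellers receive.
Demand in terms of Ps becomes Qd = 521 − 3(Ps − 45) = 656 - 3Ps. Setting this equal to supply: 656 - 3Ps = -959 + 7Ps, so Ps = 161.5.
Buyers pay Pb = 161.5 − 45 = 116.5; Q' = -959 + 7·161.5 = 171.5.
Buyers' price falls by P* − Pb = 148 − 116.5 = 31.5; sellers' price rises by Ps − P* = 161.5 − 148 = 13.5.
So producers capture 13.5/45 = 0.3 of each unit of subsidy.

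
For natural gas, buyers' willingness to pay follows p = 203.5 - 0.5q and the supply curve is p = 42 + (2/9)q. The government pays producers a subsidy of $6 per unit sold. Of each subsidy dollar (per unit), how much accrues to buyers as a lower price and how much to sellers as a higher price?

Buyers gain 54/13 per unit; sellers gain 24/13 per unit

Pre-subsidy: 203.5 - 0.5q = 42 + (2/9)q gives q* = 2907/13 and p* = 1192/13.
With the subsidy, sellers receive ps = pb + 6 for each unit, where pb is the price buyers pay.
On the curves, pb = 203.5 - 0.5q and ps = 42 + (2/9)q; the wedge ps − pb = 6 gives 42 + (2/9)q − (203.5 - 0.5q) = 6, so q' = 3015/13.
Then pb = 203.5 − 0.5·(3015/13) = 1138/13 and ps = 42 + (2/9)·(3015/13) = 1216/13.
Buyers' price falls by p* − pb = 1192/13 − 1138/13 = 54/13; sellers' price rises by ps − p* = 1216/13 − 1192/13 = 24/13.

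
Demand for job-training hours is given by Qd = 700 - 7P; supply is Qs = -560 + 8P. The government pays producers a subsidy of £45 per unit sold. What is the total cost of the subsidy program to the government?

Pre-subsidy: 700 - 7P = -560 + 8P gives P* = 84, Q* = 112.
With the subsidy, sellers receive Ps = Pb + 45 for each unit, where Pb is the price buyers pay.
Supply in terms of Pb becomes Qs = -560 + 8(Pb + 45) = -200 + 8Pb. Setting this equal to demand: 700 - 7Pb = -200 + 8Pb, so Pb = 60.
Sellers receive Ps = 60 + 45 = 105; Q' = 700 − 7·60 = 280.
Government outlay = subsidy × quantity = 45 × 280 = 12600.

Government cost = £12600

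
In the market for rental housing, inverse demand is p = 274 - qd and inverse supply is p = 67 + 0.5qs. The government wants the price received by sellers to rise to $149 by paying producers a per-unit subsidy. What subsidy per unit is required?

At a seller price of 149, quantity supplied is -134 + 2·149 = 164.
Buyers absorb 164 only when they pay pb = 274 − 1·164 = 110.
s = ps − pb = 149 − 110 = 39.

Required subsidy s = $39 per unit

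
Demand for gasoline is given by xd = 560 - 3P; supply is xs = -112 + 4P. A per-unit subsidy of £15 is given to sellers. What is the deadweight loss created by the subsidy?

Deadweight loss = 1350/7

Pre-subsidy: 560 - 3P = -112 + 4P gives P* = 96, x* = 272.
With the subsidy, sellers receive Ps = Pb + 15 for each unit, where Pb is the price buyers pay.
Supply in terms of Pb becomes xs = -112 + 4(Pb + 15) = -52 + 4Pb. Setting this equal to demand: 560 - 3Pb = -52 + 4Pb, so Pb = 612/7.
Sellers receive Ps = 612/7 + 15 = 717/7; x' = 560 − 3·(612/7) = 2084/7.
The subsidy expands output by 2084/7 − 272 = 180/7 past the efficient level; on those units the gap between marginal cost and willingness to pay runs from 0 up to 15.
DWL = ½ × 15 × 180/7 = 1350/7.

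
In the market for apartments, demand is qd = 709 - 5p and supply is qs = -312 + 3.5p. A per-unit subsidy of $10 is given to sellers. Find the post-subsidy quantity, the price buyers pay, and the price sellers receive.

Pre-subsidy: 709 - 5p = -312 + 3.5p gives p* = 2042/17, q* = 1843/17.
With the subsidy, sellers receive ps = pb + 10 for each unit, where pb is the price buyers pay.
Supply in terms of pb becomes qs = -312 + 3.5(pb + 10) = -277 + 3.5pb. Setting this equal to demand: 709 - 5pb = -277 + 3.5pb, so pb = 116.
Sellers receive ps = 116 + 10 = 126; q' = 709 − 5·116 = 129.

q' = 129; buyers pay $116; sellers receive $126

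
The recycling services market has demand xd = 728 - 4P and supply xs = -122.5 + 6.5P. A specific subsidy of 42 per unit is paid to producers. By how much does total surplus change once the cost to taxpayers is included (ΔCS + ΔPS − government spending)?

Pre-subsidy: 728 - 4P = -122.5 + 6.5P gives P* = 81, x* = 404.
With the subsidy, sellers receive Ps = Pb + 42 for each unit, where Pb is the price buyers pay.
Supply in terms of Pb becomes xs = -122.5 + 6.5(Pb + 42) = 150.5 + 6.5Pb. Setting this equal to demand: 728 - 4Pb = 150.5 + 6.5Pb, so Pb = 55.
Sellers receive Ps = 55 + 42 = 97; x' = 728 − 4·55 = 508.
ΔCS = ½(404 + 508)(81 − 55) = 11856; ΔPS = ½(404 + 508)(97 − 81) = 7296.
Government spending = 42 × 508 = 21336.
Net change = 11856 + 7296 − 21336 = -2184. The loss equals the DWL triangle ½·42·104.

Net change in total surplus = -2184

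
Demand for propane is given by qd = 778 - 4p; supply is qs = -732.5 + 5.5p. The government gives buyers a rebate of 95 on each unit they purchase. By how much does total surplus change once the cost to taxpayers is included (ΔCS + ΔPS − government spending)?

Net change in total surplus = -10450

Pre-subsidy: 778 - 4p = -732.5 + 5.5p gives p* = 159, q* = 142.
With the rebate, buyers effectively pay pb = ps − 95, where ps is the price sellers receive.
Demand in terms of ps becomes qd = 778 − 4(ps − 95) = 1158 - 4ps. Setting this equal to supply: 1158 - 4ps = -732.5 + 5.5ps, so ps = 199.
Buyers pay pb = 199 − 95 = 104; q' = -732.5 + 5.5·199 = 362.
ΔCS = ½(142 + 362)(159 − 104) = 13860; ΔPS = ½(142 + 362)(199 − 159) = 10080.
Government spending = 95 × 362 = 34390.
Net change = 13860 + 10080 − 34390 = -10450. The loss equals the DWL triangle ½·95·220.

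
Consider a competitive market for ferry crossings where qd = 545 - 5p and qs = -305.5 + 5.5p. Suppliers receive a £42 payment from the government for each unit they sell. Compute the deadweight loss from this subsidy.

Pre-subsidy: 545 - 5p = -305.5 + 5.5p gives p* = 81, q* = 140.
With the subsidy, sellers receive ps = pb + 42 for each unit, where pb is the price buyers pay.
Supply in terms of pb becomes qs = -305.5 + 5.5(pb + 42) = -74.5 + 5.5pb. Setting this equal to demand: 545 - 5pb = -74.5 + 5.5pb, so pb = 59.
Sellers receive ps = 59 + 42 = 101; q' = 545 − 5·59 = 250.
The subsidy expands output by 250 − 140 = 110 past the efficient level; on those units the gap between marginal cost and willingness to pay runs from 0 up to 42.
DWL = ½ × 42 × 110 = 2310.

Deadweight loss = £2310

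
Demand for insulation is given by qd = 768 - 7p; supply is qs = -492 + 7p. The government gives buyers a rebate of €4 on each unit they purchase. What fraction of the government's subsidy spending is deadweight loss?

DWL / government spending = 7/152

Pre-subsidy: 768 - 7p = -492 + 7p gives p* = 90, q* = 138.
With the rebate, buyers effectively pay pb = ps − 4, where ps is the price sellers receive.
Demand in terms of ps becomes qd = 768 − 7(ps − 4) = 796 - 7ps. Setting this equal to supply: 796 - 7ps = -492 + 7ps, so ps = 92.
Buyers pay pb = 92 − 4 = 88; q' = -492 + 7·92 = 152.
ΔCS = ½(138 + 152)(90 − 88) = 290; ΔPS = ½(138 + 152)(92 − 90) = 290.
Government spending = 4 × 152 = 608.
DWL = ½ × 4 × (152 − 138) = 28; fraction = 28 / 608 = 7/152.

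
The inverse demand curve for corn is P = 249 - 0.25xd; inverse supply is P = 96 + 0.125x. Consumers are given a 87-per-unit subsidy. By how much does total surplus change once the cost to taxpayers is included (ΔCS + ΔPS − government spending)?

Net change in total surplus = -10092

Pre-subsidy: 249 - 0.25x = 96 + 0.125x gives x* = 408 and P* = 147.
With the rebate, buyers effectively pay Pb = Ps − 87, where Ps is the price sellers receive.
On the curves, Pb = 249 - 0.25x and Ps = 96 + 0.125x; the wedge Ps − Pb = 87 gives 96 + 0.125x − (249 - 0.25x) = 87, so x' = 640.
Then Pb = 249 − 0.25·640 = 89 and Ps = 96 + 0.125·640 = 176.
ΔCS = ½(408 + 640)(147 − 89) = 30392; ΔPS = ½(408 + 640)(176 − 147) = 15196.
Government spending = 87 × 640 = 55680.
Net change = 30392 + 15196 − 55680 = -10092. The loss equals the DWL triangle ½·87·232.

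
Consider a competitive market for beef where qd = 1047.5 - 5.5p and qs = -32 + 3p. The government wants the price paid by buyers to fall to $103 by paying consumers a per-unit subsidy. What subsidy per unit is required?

At a buyer price of 103, quantity demanded is 1047.5 − 5.5·103 = 481.
Sellers supply 481 only when they receive ps with -32 + 3·ps = 481, i.e. ps = 171.
s = ps − pb = 171 − 103 = 68.

Required subsidy s = $68 per unit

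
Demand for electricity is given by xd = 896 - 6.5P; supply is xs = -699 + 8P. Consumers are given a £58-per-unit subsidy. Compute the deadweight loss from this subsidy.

Pre-subsidy: 896 - 6.5P = -699 + 8P gives P* = 110, x* = 181.
With the rebate, buyers effectively pay Pb = Ps − 58, where Ps is the price sellers receive.
Demand in terms of Ps becomes xd = 896 − 6.5(Ps − 58) = 1273 - 6.5Ps. Setting this equal to supply: 1273 - 6.5Ps = -699 + 8Ps, so Ps = 136.
Buyers pay Pb = 136 − 58 = 78; x' = -699 + 8·136 = 389.
The subsidy expands output by 389 − 181 = 208 past the efficient level; on those units the gap between marginal cost and willingness to pay runs from 0 up to 58.
DWL = ½ × 58 × 208 = 6032.

Deadweight loss = £6032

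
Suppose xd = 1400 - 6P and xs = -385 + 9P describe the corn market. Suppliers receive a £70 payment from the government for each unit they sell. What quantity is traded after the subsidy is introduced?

x' = 938

Pre-subsidy: 1400 - 6P = -385 + 9P gives P* = 119, x* = 686.
With the subsidy, sellers receive Ps = Pb + 70 for each unit, where Pb is the price buyers pay.
Supply in terms of Pb becomes xs = -385 + 9(Pb + 70) = 245 + 9Pb. Setting this equal to demand: 1400 - 6Pb = 245 + 9Pb, so Pb = 77.
Sellers receive Ps = 77 + 70 = 147; x' = 1400 − 6·77 = 938.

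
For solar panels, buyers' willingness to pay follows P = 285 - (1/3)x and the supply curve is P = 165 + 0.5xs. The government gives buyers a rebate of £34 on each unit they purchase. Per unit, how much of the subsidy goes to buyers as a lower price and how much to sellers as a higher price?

Buyers gain £13.6 per unit; sellers gain £20.4 per unit

Pre-subsidy: 285 - (1/3)x = 165 + 0.5x gives x* = 144 and P* = 237.
With the rebate, buyers effectively pay Pb = Ps − 34, where Ps is the price sellers receive.
On the curves, Pb = 285 - (1/3)x and Ps = 165 + 0.5x; the wedge Ps − Pb = 34 gives 165 + 0.5x − (285 - (1/3)x) = 34, so x' = 184.8.
Then Pb = 285 − (1/3)·184.8 = 223.4 and Ps = 165 + 0.5·184.8 = 257.4.
Buyers' price falls by P* − Pb = 237 − 223.4 = 13.6; sellers' price rises by Ps − P* = 257.4 − 237 = 20.4.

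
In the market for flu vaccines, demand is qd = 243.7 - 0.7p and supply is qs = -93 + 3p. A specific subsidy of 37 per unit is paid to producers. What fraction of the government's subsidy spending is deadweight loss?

DWL / government spending = 7/134

Pre-subsidy: 243.7 - 0.7p = -93 + 3p gives p* = 91, q* = 180.
With the subsidy, sellers receive ps = pb + 37 for each unit, where pb is the price buyers pay.
Supply in terms of pb becomes qs = -93 + 3(pb + 37) = 18 + 3pb. Setting this equal to demand: 243.7 - 0.7pb = 18 + 3pb, so pb = 61.
Sellers receive ps = 61 + 37 = 98; q' = 243.7 − 0.7·61 = 201.
ΔCS = ½(180 + 201)(91 − 61) = 5715; ΔPS = ½(180 + 201)(98 − 91) = 1333.5.
Government spending = 37 × 201 = 7437.
DWL = ½ × 37 × (201 − 180) = 388.5; fraction = 388.5 / 7437 = 7/134.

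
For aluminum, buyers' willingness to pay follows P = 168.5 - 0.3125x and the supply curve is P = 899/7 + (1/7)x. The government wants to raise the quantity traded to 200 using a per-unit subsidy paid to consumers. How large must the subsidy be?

Required subsidy s = 51 per unit

At x = 200, from the demand curve buyers pay Pb = 168.5 − 0.3125·200 = 106; from the supply curve sellers need Ps = 899/7 + (1/7)·200 = 157.
The subsidy must fill the gap: s = Ps − Pb = 157 − 106 = 51.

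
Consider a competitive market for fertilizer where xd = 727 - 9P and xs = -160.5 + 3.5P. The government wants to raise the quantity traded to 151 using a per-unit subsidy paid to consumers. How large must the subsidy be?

Required subsidy s = 25 per unit

At x = 151, invert demand for the buyer price: Pb = (727 − 151)/9 = 64; invert supply for the seller price: Ps = (151 − (-160.5))/3.5 = 89.
The subsidy must fill the gap: s = Ps − Pb = 89 − 64 = 25.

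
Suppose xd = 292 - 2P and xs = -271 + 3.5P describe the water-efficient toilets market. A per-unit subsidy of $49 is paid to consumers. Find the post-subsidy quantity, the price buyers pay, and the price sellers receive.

x' = 1646/11; buyers pay 783/11; sellers receive 1322/11

Pre-subsidy: 292 - 2P = -271 + 3.5P gives P* = 1126/11, x* = 960/11.
With the rebate, buyers effectively pay Pb = Ps − 49, where Ps is the price sellers receive.
Demand in terms of Ps becomes xd = 292 − 2(Ps − 49) = 390 - 2Ps. Setting this equal to supply: 390 - 2Ps = -271 + 3.5Ps, so Ps = 1322/11.
Buyers pay Pb = 1322/11 − 49 = 783/11; x' = -271 + 3.5·(1322/11) = 1646/11.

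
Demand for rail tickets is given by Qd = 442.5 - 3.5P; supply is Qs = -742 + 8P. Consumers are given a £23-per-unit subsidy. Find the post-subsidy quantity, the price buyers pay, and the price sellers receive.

Q' = 138; buyers pay £87; sellers receive £110

Pre-subsidy: 442.5 - 3.5P = -742 + 8P gives P* = 103, Q* = 82.
With the rebate, buyers effectively pay Pb = Ps − 23, where Ps is the price sellers receive.
Demand in terms of Ps becomes Qd = 442.5 − 3.5(Ps − 23) = 523 - 3.5Ps. Setting this equal to supply: 523 - 3.5Ps = -742 + 8Ps, so Ps = 110.
Buyers pay Pb = 110 − 23 = 87; Q' = -742 + 8·110 = 138.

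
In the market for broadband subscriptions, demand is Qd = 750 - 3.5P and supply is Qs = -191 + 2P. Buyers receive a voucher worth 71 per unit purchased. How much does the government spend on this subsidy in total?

Pre-subsidy: 750 - 3.5P = -191 + 2P gives P* = 1882/11, Q* = 1663/11.
With the rebate, buyers effectively pay Pb = Ps − 71, where Ps is the price sellers receive.
Demand in terms of Ps becomes Qd = 750 − 3.5(Ps − 71) = 998.5 - 3.5Ps. Setting this equal to supply: 998.5 - 3.5Ps = -191 + 2Ps, so Ps = 2379/11.
Buyers pay Pb = 2379/11 − 71 = 1598/11; Q' = -191 + 2·(2379/11) = 2657/11.
Government outlay = subsidy × quantity = 71 × 2657/11 = 188647/11.

Government cost = 188647/11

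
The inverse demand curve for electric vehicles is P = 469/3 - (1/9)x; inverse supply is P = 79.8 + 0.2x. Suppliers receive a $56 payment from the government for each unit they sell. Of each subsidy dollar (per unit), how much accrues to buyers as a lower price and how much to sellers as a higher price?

Pre-subsidy: 469/3 - (1/9)x = 79.8 + 0.2x gives x* = 246 and P* = 129.
With the subsidy, sellers receive Ps = Pb + 56 for each unit, where Pb is the price buyers pay.
On the curves, Pb = 469/3 - (1/9)x and Ps = 79.8 + 0.2x; the wedge Ps − Pb = 56 gives 79.8 + 0.2x − (469/3 - (1/9)x) = 56, so x' = 426.
Then Pb = 469/3 − (1/9)·426 = 109 and Ps = 79.8 + 0.2·426 = 165.
Buyers' price falls by P* − Pb = 129 − 109 = 20; sellers' price rises by Ps − P* = 165 − 129 = 36.

Buyers gain $20 per unit; sellers gain $36 per unit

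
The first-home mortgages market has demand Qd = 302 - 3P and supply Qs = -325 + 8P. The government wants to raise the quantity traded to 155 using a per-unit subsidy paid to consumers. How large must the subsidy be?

At Q = 155, invert demand for the buyer price: Pb = (302 − 155)/3 = 49; invert supply for the seller price: Ps = (155 − (-325))/8 = 60.
The subsidy must fill the gap: s = Ps − Pb = 60 − 49 = 11.

Required subsidy s = 11 per unit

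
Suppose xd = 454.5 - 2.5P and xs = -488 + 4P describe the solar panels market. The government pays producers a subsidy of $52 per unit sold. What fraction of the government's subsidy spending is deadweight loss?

Pre-subsidy: 454.5 - 2.5P = -488 + 4P gives P* = 145, x* = 92.
With the subsidy, sellers receive Ps = Pb + 52 for each unit, where Pb is the price buyers pay.
Supply in terms of Pb becomes xs = -488 + 4(Pb + 52) = -280 + 4Pb. Setting this equal to demand: 454.5 - 2.5Pb = -280 + 4Pb, so Pb = 113.
Sellers receive Ps = 113 + 52 = 165; x' = 454.5 − 2.5·113 = 172.
ΔCS = ½(92 + 172)(145 − 113) = 4224; ΔPS = ½(92 + 172)(165 − 145) = 2640.
Government spending = 52 × 172 = 8944.
DWL = ½ × 52 × (172 − 92) = 2080; fraction = 2080 / 8944 = 10/43.

DWL / government spending = 10/43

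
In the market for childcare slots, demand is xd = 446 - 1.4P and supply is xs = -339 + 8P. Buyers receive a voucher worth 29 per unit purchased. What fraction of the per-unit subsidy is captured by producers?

Pre-subsidy: 446 - 1.4P = -339 + 8P gives P* = 3925/47, x* = 15467/47.
With the rebate, buyers effectively pay Pb = Ps − 29, where Ps is the price sellers receive.
Demand in terms of Ps becomes xd = 446 − 1.4(Ps − 29) = 486.6 - 1.4Ps. Setting this equal to supply: 486.6 - 1.4Ps = -339 + 8Ps, so Ps = 4128/47.
Buyers pay Pb = 4128/47 − 29 = 2765/47; x' = -339 + 8·(4128/47) = 17091/47.
Buyers' price falls by P* − Pb = 3925/47 − 2765/47 = 1160/47; sellers' price rises by Ps − P* = 4128/47 − 3925/47 = 203/47.
So producers capture (203/47)/29 = 7/47 of each unit of subsidy.

Producer share = 7/47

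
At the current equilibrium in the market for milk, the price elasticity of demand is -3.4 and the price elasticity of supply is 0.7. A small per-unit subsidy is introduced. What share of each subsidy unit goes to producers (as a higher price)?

For a small subsidy around the equilibrium, the benefit split depends on the relative slopes, which at a point are proportional to the elasticities.
Buyer share = εs/(εs + |εd|) = 0.7/(0.7 + 3.4) = 7/41; seller share = |εd|/(εs + |εd|) = 34/41.
So producers capture 34/41 of the subsidy.

Producer share = 34/41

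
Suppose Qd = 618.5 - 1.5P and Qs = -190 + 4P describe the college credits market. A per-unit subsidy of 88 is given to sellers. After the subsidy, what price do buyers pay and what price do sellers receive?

Pre-subsidy: 618.5 - 1.5P = -190 + 4P gives P* = 147, Q* = 398.
With the subsidy, sellers receive Ps = Pb + 88 for each unit, where Pb is the price buyers pay.
Supply in terms of Pb becomes Qs = -190 + 4(Pb + 88) = 162 + 4Pb. Setting this equal to demand: 618.5 - 1.5Pb = 162 + 4Pb, so Pb = 83.
Sellers receive Ps = 83 + 88 = 171; Q' = 618.5 − 1.5·83 = 494.

Buyers pay 83; sellers receive 171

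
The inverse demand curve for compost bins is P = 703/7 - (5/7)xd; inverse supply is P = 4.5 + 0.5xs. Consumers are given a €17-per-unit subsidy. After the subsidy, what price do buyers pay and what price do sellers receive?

Buyers pay €34; sellers receive €51

Pre-subsidy: 703/7 - (5/7)x = 4.5 + 0.5x gives x* = 79 and P* = 44.
With the rebate, buyers effectively pay Pb = Ps − 17, where Ps is the price sellers receive.
On the curves, Pb = 703/7 - (5/7)x and Ps = 4.5 + 0.5x; the wedge Ps − Pb = 17 gives 4.5 + 0.5x − (703/7 - (5/7)x) = 17, so x' = 93.
Then Pb = 703/7 − (5/7)·93 = 34 and Ps = 4.5 + 0.5·93 = 51.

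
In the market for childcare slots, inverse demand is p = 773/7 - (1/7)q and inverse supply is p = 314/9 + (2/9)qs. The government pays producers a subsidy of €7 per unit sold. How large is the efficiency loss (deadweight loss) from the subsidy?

Deadweight loss = 3087/46

Pre-subsidy: 773/7 - (1/7)q = 314/9 + (2/9)q gives q* = 4759/23 and p* = 1860/23.
With the subsidy, sellers receive ps = pb + 7 for each unit, where pb is the price buyers pay.
On the curves, pb = 773/7 - (1/7)q and ps = 314/9 + (2/9)q; the wedge ps − pb = 7 gives 314/9 + (2/9)q − (773/7 - (1/7)q) = 7, so q' = 5200/23.
Then pb = 773/7 − (1/7)·(5200/23) = 1797/23 and ps = 314/9 + (2/9)·(5200/23) = 1958/23.
The subsidy expands output by 5200/23 − 4759/23 = 441/23 past the efficient level; on those units the gap between marginal cost and willingness to pay runs from 0 up to 7.
DWL = ½ × 7 × 441/23 = 3087/46.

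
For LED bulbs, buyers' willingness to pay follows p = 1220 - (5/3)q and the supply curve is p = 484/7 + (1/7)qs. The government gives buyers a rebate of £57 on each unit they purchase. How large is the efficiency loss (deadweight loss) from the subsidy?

Deadweight loss = £897.75

Pre-subsidy: 1220 - (5/3)q = 484/7 + (1/7)q gives q* = 636 and p* = 160.
With the rebate, buyers effectively pay pb = ps − 57, where ps is the price sellers receive.
On the curves, pb = 1220 - (5/3)q and ps = 484/7 + (1/7)q; the wedge ps − pb = 57 gives 484/7 + (1/7)q − (1220 - (5/3)q) = 57, so q' = 667.5.
Then pb = 1220 − (5/3)·667.5 = 107.5 and ps = 484/7 + (1/7)·667.5 = 164.5.
The subsidy expands output by 667.5 − 636 = 31.5 past the efficient level; on those units the gap between marginal cost and willingness to pay runs from 0 up to 57.
DWL = ½ × 57 × 31.5 = 897.75.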